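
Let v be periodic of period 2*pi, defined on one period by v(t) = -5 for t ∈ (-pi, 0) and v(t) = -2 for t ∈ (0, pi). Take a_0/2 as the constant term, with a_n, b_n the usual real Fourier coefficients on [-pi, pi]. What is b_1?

6/pi

b_1 = 1/pi ∫_{-pi}^{pi} v(t) sin(t) dt.
Split the integral at the breakpoints.
Directly, an antiderivative of (-5) sin(t) is 5*cos(t); evaluating from -pi to 0: ∫_{-pi}^{0} (-5) sin(t) dt = (5) - (-5) = 10.
Directly, an antiderivative of (-2) sin(t) is 2*cos(t); evaluating from 0 to pi: ∫_{0}^{pi} (-2) sin(t) dt = (-2) - (2) = -4.
Summing the pieces and multiplying by (1/pi) gives b_1 = 6/pi.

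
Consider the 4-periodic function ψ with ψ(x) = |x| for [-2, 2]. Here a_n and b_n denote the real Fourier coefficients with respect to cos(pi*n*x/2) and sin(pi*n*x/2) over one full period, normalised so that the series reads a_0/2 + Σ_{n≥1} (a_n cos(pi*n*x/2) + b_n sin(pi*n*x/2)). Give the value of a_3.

-8/(9*pi**2)

a_3 = 1/2 ∫_{-2}^{2} ψ(x) cos(3*pi*x/2) dx.
ψ is even and cos(3*pi*x/2) is even, so the integrand is even and a_3 = ∫_0^{2} ψ(x) cos(3*pi*x/2) dx.
Integrating by parts (boundary term plus one more integral), an antiderivative of (x) cos(3*pi*x/2) is 2*x*sin(3*pi*x/2)/(3*pi) + 4*cos(3*pi*x/2)/(9*pi**2); evaluating from 0 to 2: ∫_{0}^{2} (x) cos(3*pi*x/2) dx = (-4/(9*pi**2)) - (4/(9*pi**2)) = -8/(9*pi**2).
Hence a_3 = -8/(9*pi**2).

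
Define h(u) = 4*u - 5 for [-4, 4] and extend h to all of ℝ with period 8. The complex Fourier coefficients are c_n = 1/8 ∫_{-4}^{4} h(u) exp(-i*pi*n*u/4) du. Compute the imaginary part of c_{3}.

-16/(3*pi)

Since h is real-valued, Im(c_{3}) = -1/8 ∫_{-4}^{4} h(u) sin(3*pi*u/4) du = -b_{3}/2.
Integrating by parts (boundary term plus one more integral), an antiderivative of (4*u - 5) sin(3*pi*u/4) is -16*u*cos(3*pi*u/4)/(3*pi) + 64*sin(3*pi*u/4)/(9*pi**2) + 20*cos(3*pi*u/4)/(3*pi); evaluating from -4 to 4: ∫_{-4}^{4} (4*u - 5) sin(3*pi*u/4) du = (44/(3*pi)) - (-28/pi) = 128/(3*pi).
Hence Im(c_{3}) = (-1/8)·(128/(3*pi)) = -16/(3*pi).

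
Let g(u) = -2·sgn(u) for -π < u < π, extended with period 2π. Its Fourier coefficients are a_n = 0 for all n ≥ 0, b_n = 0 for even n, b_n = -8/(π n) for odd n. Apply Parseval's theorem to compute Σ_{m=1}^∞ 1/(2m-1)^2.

pi**2/8

Parseval: Σ b_n^2 = (1/π) ∫_{-π}^{π} g(u)^2 du = 8.
Only odd n contribute, with b_n^2 = 64/(π^2 n^2), so Σ_{m≥1} 1/(2m-1)^2 = π^2·(8)/64 = pi**2/8.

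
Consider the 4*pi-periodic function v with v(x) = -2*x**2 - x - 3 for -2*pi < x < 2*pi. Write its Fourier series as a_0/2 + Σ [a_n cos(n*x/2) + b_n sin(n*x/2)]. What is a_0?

a_0 = (1/(2*pi)) ∫_{-2*pi}^{2*pi} v(x) dx = (1/(2*pi)) · (-32*pi**3/3 - 12*pi) = -16*pi**2/3 - 6.

-16*pi**2/3 - 6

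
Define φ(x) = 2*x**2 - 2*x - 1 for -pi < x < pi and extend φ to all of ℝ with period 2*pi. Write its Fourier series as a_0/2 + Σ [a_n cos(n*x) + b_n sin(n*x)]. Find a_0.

a_0 = 1/pi ∫_{-pi}^{pi} φ(x) dx = 1/pi · (-2*pi + 4*pi**3/3) = -2 + 4*pi**2/3.

-2 + 4*pi**2/3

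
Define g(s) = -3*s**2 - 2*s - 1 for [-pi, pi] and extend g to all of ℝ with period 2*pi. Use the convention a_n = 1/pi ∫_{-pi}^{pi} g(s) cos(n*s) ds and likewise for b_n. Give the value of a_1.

12

a_1 = 1/pi ∫_{-pi}^{pi} g(s) cos(s) ds.
Integrating by parts twice (tabular method), an antiderivative of (-3*s**2 - 2*s - 1) cos(s) is -3*s**2*sin(s) - 2*s*sin(s) - 6*s*cos(s) + 5*sin(s) - 2*cos(s); evaluating from -pi to pi: ∫_{-pi}^{pi} (-3*s**2 - 2*s - 1) cos(s) ds = (2 + 6*pi) - (2 - 6*pi) = 12*pi.
Hence a_1 = (1/pi)·(12*pi) = 12.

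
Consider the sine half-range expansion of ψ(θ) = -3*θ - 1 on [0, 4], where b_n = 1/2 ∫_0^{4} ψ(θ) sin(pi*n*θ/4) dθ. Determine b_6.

b_6 = 1/2 ∫_0^{4} (-3*θ - 1) sin(3*pi*θ/2) dθ.
Integrating by parts (boundary term plus one more integral), an antiderivative of (-3*θ - 1) sin(3*pi*θ/2) is 2*θ*cos(3*pi*θ/2)/pi - 4*sin(3*pi*θ/2)/(3*pi**2) + 2*cos(3*pi*θ/2)/(3*pi); evaluating from 0 to 4: ∫_{0}^{4} (-3*θ - 1) sin(3*pi*θ/2) dθ = (26/(3*pi)) - (2/(3*pi)) = 8/pi.
Hence b_6 = (1/2)·(8/pi) = 4/pi.

4/pi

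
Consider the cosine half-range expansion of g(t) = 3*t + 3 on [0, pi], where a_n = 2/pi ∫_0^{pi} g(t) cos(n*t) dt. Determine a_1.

-12/pi

a_1 = 2/pi ∫_0^{pi} (3*t + 3) cos(t) dt.
Integrating by parts (boundary term plus one more integral), an antiderivative of (3*t + 3) cos(t) is 3*t*sin(t) + 3*sin(t) + 3*cos(t); evaluating from 0 to pi: ∫_{0}^{pi} (3*t + 3) cos(t) dt = (-3) - (3) = -6.
Hence a_1 = (2/pi)·(-6) = -12/pi.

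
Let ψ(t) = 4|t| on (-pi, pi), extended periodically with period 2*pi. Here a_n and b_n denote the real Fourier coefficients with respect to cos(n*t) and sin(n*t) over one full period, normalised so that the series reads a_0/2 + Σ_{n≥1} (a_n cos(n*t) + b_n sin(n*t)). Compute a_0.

a_0 = 1/pi ∫_{-pi}^{pi} ψ(t) dt = 1/pi · (4*pi**2) = 4*pi.

4*pi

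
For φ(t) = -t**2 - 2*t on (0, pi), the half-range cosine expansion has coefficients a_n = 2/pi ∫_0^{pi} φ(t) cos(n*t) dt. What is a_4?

a_4 = 2/pi ∫_0^{pi} (-t**2 - 2*t) cos(4*t) dt.
Integrating by parts twice (tabular method), an antiderivative of (-t**2 - 2*t) cos(4*t) is -t**2*sin(4*t)/4 - t*sin(4*t)/2 - t*cos(4*t)/8 + sin(4*t)/32 - cos(4*t)/8; evaluating from 0 to pi: ∫_{0}^{pi} (-t**2 - 2*t) cos(4*t) dt = (-pi/8 - 1/8) - (-1/8) = -pi/8.
Hence a_4 = (2/pi)·(-pi/8) = -1/4.

-1/4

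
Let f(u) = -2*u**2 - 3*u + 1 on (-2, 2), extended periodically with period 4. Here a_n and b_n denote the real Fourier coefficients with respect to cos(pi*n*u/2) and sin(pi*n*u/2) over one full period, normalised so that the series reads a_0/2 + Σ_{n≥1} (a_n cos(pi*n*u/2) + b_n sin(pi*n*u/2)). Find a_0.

a_0 = 1/2 ∫_{-2}^{2} f(u) du = 1/2 · (-20/3) = -10/3.

-10/3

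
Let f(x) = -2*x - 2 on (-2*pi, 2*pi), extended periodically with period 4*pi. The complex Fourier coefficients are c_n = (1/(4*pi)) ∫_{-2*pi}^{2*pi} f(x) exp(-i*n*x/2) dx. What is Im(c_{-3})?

-4/3

Since f is real-valued, Im(c_{-3}) = -(1/(4*pi)) ∫_{-2*pi}^{2*pi} f(x) sin(-3*x/2) dx = b_{3}/2.
Integrating by parts (boundary term plus one more integral), an antiderivative of (-2*x - 2) sin(-3*x/2) is -4*x*cos(3*x/2)/3 + 8*sin(3*x/2)/9 - 4*cos(3*x/2)/3; evaluating from -2*pi to 2*pi: ∫_{-2*pi}^{2*pi} (-2*x - 2) sin(-3*x/2) dx = (4/3 + 8*pi/3) - (4/3 - 8*pi/3) = 16*pi/3.
Hence Im(c_{-3}) = (-1/(4*pi))·(16*pi/3) = -4/3.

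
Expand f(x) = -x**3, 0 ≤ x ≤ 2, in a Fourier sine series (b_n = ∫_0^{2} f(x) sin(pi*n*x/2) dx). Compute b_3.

b_3 = ∫_0^{2} (-x**3) sin(3*pi*x/2) dx.
Integrating by parts three times (tabular method), an antiderivative of (-x**3) sin(3*pi*x/2) is 2*x**3*cos(3*pi*x/2)/(3*pi) - 4*x**2*sin(3*pi*x/2)/(3*pi**2) - 16*x*cos(3*pi*x/2)/(9*pi**3) + 32*sin(3*pi*x/2)/(27*pi**4); evaluating from 0 to 2: ∫_{0}^{2} (-x**3) sin(3*pi*x/2) dx = (16*(2 - 3*pi**2)/(9*pi**3)) - (0) = 16*(2 - 3*pi**2)/(9*pi**3).
Hence b_3 = 16*(2 - 3*pi**2)/(9*pi**3).

16*(2 - 3*pi**2)/(9*pi**3)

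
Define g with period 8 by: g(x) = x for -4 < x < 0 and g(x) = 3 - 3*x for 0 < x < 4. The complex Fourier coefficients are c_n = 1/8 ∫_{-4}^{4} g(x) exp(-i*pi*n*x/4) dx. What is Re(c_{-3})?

16/(9*pi**2)

Since g is real-valued, Re(c_{-3}) = 1/8 ∫_{-4}^{4} g(x) cos(-3*pi*x/4) dx = a_{3}/2.
Split the integral at the breakpoints.
Integrating by parts (boundary term plus one more integral), an antiderivative of (x) cos(-3*pi*x/4) is 4*x*sin(3*pi*x/4)/(3*pi) + 16*cos(3*pi*x/4)/(9*pi**2); evaluating from -4 to 0: ∫_{-4}^{0} (x) cos(-3*pi*x/4) dx = (16/(9*pi**2)) - (-16/(9*pi**2)) = 32/(9*pi**2).
Integrating by parts (boundary term plus one more integral), an antiderivative of (3 - 3*x) cos(-3*pi*x/4) is -4*x*sin(3*pi*x/4)/pi + 4*sin(3*pi*x/4)/pi - 16*cos(3*pi*x/4)/(3*pi**2); evaluating from 0 to 4: ∫_{0}^{4} (3 - 3*x) cos(-3*pi*x/4) dx = (16/(3*pi**2)) - (-16/(3*pi**2)) = 32/(3*pi**2).
So ∫_{-4}^{4} g(x) cos(-3*pi*x/4) dx = 128/(9*pi**2).
Hence Re(c_{-3}) = (1/8)·(128/(9*pi**2)) = 16/(9*pi**2).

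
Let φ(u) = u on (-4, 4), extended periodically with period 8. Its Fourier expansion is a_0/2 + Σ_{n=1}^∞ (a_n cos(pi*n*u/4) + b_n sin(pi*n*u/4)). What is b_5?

8/(5*pi)

b_5 = 1/4 ∫_{-4}^{4} φ(u) sin(5*pi*u/4) du.
φ is odd and sin(5*pi*u/4) is odd, so the integrand is even and b_5 = 1/2 ∫_0^{4} φ(u) sin(5*pi*u/4) du.
Integrating by parts (boundary term plus one more integral), an antiderivative of (u) sin(5*pi*u/4) is -4*u*cos(5*pi*u/4)/(5*pi) + 16*sin(5*pi*u/4)/(25*pi**2); evaluating from 0 to 4: ∫_{0}^{4} (u) sin(5*pi*u/4) du = (16/(5*pi)) - (0) = 16/(5*pi).
Hence b_5 = (1/2)·(16/(5*pi)) = 8/(5*pi).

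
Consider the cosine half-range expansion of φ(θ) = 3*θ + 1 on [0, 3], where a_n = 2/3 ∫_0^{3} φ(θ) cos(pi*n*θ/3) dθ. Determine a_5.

a_5 = 2/3 ∫_0^{3} (3*θ + 1) cos(5*pi*θ/3) dθ.
Integrating by parts (boundary term plus one more integral), an antiderivative of (3*θ + 1) cos(5*pi*θ/3) is 9*θ*sin(5*pi*θ/3)/(5*pi) + 3*sin(5*pi*θ/3)/(5*pi) + 27*cos(5*pi*θ/3)/(25*pi**2); evaluating from 0 to 3: ∫_{0}^{3} (3*θ + 1) cos(5*pi*θ/3) dθ = (-27/(25*pi**2)) - (27/(25*pi**2)) = -54/(25*pi**2).
Hence a_5 = (2/3)·(-54/(25*pi**2)) = -36/(25*pi**2).

-36/(25*pi**2)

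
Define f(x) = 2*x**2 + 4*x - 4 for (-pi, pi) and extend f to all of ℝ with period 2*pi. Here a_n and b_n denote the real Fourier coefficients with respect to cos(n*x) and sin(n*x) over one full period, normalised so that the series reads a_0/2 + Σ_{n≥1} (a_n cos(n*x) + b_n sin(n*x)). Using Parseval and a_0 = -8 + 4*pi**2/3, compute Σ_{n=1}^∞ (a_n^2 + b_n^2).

Parseval: a_0^2/2 + Σ_{n≥1} (a_n^2+b_n^2) = 1/pi ∫_{-pi}^{pi} f(x)^2 dx = 32 + 8*pi**4/5.
Subtract a_0^2/2 = 8*(6 - pi**2)**2/9: Σ (a_n^2+b_n^2) = 32*pi**2*(pi**2 + 15)/45.

32*pi**2*(pi**2 + 15)/45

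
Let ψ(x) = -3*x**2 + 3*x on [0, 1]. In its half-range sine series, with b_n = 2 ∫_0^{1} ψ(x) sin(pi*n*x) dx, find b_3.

8/(9*pi**3)

b_3 = 2 ∫_0^{1} (-3*x**2 + 3*x) sin(3*pi*x) dx.
Integrating by parts twice (tabular method), an antiderivative of (-3*x**2 + 3*x) sin(3*pi*x) is x**2*cos(3*pi*x)/pi - 2*x*sin(3*pi*x)/(3*pi**2) - x*cos(3*pi*x)/pi + sin(3*pi*x)/(3*pi**2) - 2*cos(3*pi*x)/(9*pi**3); evaluating from 0 to 1: ∫_{0}^{1} (-3*x**2 + 3*x) sin(3*pi*x) dx = (2/(9*pi**3)) - (-2/(9*pi**3)) = 4/(9*pi**3).
Hence b_3 = 2·(4/(9*pi**3)) = 8/(9*pi**3).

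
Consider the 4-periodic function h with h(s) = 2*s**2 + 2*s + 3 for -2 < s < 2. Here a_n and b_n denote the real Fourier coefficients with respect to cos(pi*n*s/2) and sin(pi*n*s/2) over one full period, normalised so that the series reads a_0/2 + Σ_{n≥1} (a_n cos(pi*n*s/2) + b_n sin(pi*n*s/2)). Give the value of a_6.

8/(9*pi**2)

a_6 = 1/2 ∫_{-2}^{2} h(s) cos(3*pi*s) ds.
Integrating by parts twice (tabular method), an antiderivative of (2*s**2 + 2*s + 3) cos(3*pi*s) is 2*s**2*sin(3*pi*s)/(3*pi) + 2*s*sin(3*pi*s)/(3*pi) + 4*s*cos(3*pi*s)/(9*pi**2) - 4*sin(3*pi*s)/(27*pi**3) + sin(3*pi*s)/pi + 2*cos(3*pi*s)/(9*pi**2); evaluating from -2 to 2: ∫_{-2}^{2} (2*s**2 + 2*s + 3) cos(3*pi*s) ds = (10/(9*pi**2)) - (-2/(3*pi**2)) = 16/(9*pi**2).
Hence a_6 = (1/2)·(16/(9*pi**2)) = 8/(9*pi**2).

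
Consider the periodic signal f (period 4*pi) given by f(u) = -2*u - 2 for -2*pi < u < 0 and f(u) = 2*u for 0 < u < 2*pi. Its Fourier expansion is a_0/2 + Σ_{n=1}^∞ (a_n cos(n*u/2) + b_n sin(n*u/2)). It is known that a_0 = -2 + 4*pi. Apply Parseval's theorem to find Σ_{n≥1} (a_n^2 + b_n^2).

Parseval: a_0^2/2 + Σ_{n≥1} (a_n^2+b_n^2) = (1/(2*pi)) ∫_{-2*pi}^{2*pi} f(u)^2 du = -8*pi + 4 + 32*pi**2/3.
Subtract a_0^2/2 = 2*(1 - 2*pi)**2: Σ (a_n^2+b_n^2) = 2 + 8*pi**2/3.

2 + 8*pi**2/3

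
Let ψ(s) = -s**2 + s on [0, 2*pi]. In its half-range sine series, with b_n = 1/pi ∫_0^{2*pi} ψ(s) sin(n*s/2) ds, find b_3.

4*(-18*pi**2 + 8 + 9*pi)/(27*pi)

b_3 = 1/pi ∫_0^{2*pi} (-s**2 + s) sin(3*s/2) ds.
Integrating by parts twice (tabular method), an antiderivative of (-s**2 + s) sin(3*s/2) is 2*s**2*cos(3*s/2)/3 - 8*s*sin(3*s/2)/9 - 2*s*cos(3*s/2)/3 + 4*sin(3*s/2)/9 - 16*cos(3*s/2)/27; evaluating from 0 to 2*pi: ∫_{0}^{2*pi} (-s**2 + s) sin(3*s/2) ds = (-8*pi**2/3 + 16/27 + 4*pi/3) - (-16/27) = -8*pi**2/3 + 32/27 + 4*pi/3.
Hence b_3 = (1/pi)·(-8*pi**2/3 + 32/27 + 4*pi/3) = 4*(-18*pi**2 + 8 + 9*pi)/(27*pi).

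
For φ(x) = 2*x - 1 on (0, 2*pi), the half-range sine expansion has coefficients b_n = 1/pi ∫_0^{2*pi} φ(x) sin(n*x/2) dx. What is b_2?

b_2 = 1/pi ∫_0^{2*pi} (2*x - 1) sin(x) dx.
Integrating by parts (boundary term plus one more integral), an antiderivative of (2*x - 1) sin(x) is -2*x*cos(x) + 2*sin(x) + cos(x); evaluating from 0 to 2*pi: ∫_{0}^{2*pi} (2*x - 1) sin(x) dx = (1 - 4*pi) - (1) = -4*pi.
Hence b_2 = (1/pi)·(-4*pi) = -4.

-4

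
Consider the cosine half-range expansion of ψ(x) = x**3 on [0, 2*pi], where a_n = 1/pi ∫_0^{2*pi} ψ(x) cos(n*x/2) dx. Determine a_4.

3*pi

a_4 = 1/pi ∫_0^{2*pi} (x**3) cos(2*x) dx.
Integrating by parts three times (tabular method), an antiderivative of (x**3) cos(2*x) is x**3*sin(2*x)/2 + 3*x**2*cos(2*x)/4 - 3*x*sin(2*x)/4 - 3*cos(2*x)/8; evaluating from 0 to 2*pi: ∫_{0}^{2*pi} (x**3) cos(2*x) dx = (-3/8 + 3*pi**2) - (-3/8) = 3*pi**2.
Hence a_4 = (1/pi)·(3*pi**2) = 3*pi.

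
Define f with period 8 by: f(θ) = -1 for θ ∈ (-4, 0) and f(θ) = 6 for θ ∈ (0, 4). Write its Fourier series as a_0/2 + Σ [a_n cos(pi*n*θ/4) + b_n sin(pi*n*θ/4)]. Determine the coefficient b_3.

14/(3*pi)

b_3 = 1/4 ∫_{-4}^{4} f(θ) sin(3*pi*θ/4) dθ.
Split the integral at the breakpoints.
Directly, an antiderivative of (-1) sin(3*pi*θ/4) is 4*cos(3*pi*θ/4)/(3*pi); evaluating from -4 to 0: ∫_{-4}^{0} (-1) sin(3*pi*θ/4) dθ = (4/(3*pi)) - (-4/(3*pi)) = 8/(3*pi).
Directly, an antiderivative of (6) sin(3*pi*θ/4) is -8*cos(3*pi*θ/4)/pi; evaluating from 0 to 4: ∫_{0}^{4} (6) sin(3*pi*θ/4) dθ = (8/pi) - (-8/pi) = 16/pi.
Summing the pieces and multiplying by (1/4) gives b_3 = 14/(3*pi).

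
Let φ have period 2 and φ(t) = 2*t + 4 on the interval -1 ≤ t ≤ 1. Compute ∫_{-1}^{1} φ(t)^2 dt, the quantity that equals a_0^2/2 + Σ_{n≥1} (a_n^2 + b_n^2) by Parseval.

104/3

∫_{-1}^{1} φ(t)^2 dt = 104/3.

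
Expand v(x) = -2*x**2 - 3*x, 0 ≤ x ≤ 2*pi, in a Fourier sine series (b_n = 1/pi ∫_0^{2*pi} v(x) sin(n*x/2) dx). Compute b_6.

2 + 8*pi/3

b_6 = 1/pi ∫_0^{2*pi} (-2*x**2 - 3*x) sin(3*x) dx.
Integrating by parts twice (tabular method), an antiderivative of (-2*x**2 - 3*x) sin(3*x) is 2*x**2*cos(3*x)/3 - 4*x*sin(3*x)/9 + x*cos(3*x) - sin(3*x)/3 - 4*cos(3*x)/27; evaluating from 0 to 2*pi: ∫_{0}^{2*pi} (-2*x**2 - 3*x) sin(3*x) dx = (-4/27 + 2*pi + 8*pi**2/3) - (-4/27) = 2*pi*(3 + 4*pi)/3.
Hence b_6 = (1/pi)·(2*pi*(3 + 4*pi)/3) = 2 + 8*pi/3.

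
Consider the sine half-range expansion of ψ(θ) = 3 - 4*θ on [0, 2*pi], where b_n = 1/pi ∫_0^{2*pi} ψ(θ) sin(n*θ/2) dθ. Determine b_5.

4*(3 - 4*pi)/(5*pi)

b_5 = 1/pi ∫_0^{2*pi} (3 - 4*θ) sin(5*θ/2) dθ.
Integrating by parts (boundary term plus one more integral), an antiderivative of (3 - 4*θ) sin(5*θ/2) is 8*θ*cos(5*θ/2)/5 - 16*sin(5*θ/2)/25 - 6*cos(5*θ/2)/5; evaluating from 0 to 2*pi: ∫_{0}^{2*pi} (3 - 4*θ) sin(5*θ/2) dθ = (6/5 - 16*pi/5) - (-6/5) = 12/5 - 16*pi/5.
Hence b_5 = (1/pi)·(12/5 - 16*pi/5) = 4*(3 - 4*pi)/(5*pi).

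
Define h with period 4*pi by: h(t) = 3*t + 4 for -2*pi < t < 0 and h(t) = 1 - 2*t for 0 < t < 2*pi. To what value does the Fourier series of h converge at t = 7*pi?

4 - 3*pi

t = 7*pi differs from t = -pi by 2 full period(s), and the series is 4*pi-periodic.
h is continuous at t = -pi with value 4 - 3*pi, so the series converges to 4 - 3*pi there.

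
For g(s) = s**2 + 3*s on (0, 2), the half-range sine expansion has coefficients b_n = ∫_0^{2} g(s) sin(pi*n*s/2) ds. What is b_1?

-32/pi**3 + 20/pi

b_1 = ∫_0^{2} (s**2 + 3*s) sin(pi*s/2) ds.
Integrating by parts twice (tabular method), an antiderivative of (s**2 + 3*s) sin(pi*s/2) is -2*s**2*cos(pi*s/2)/pi + 8*s*sin(pi*s/2)/pi**2 - 6*s*cos(pi*s/2)/pi + 12*sin(pi*s/2)/pi**2 + 16*cos(pi*s/2)/pi**3; evaluating from 0 to 2: ∫_{0}^{2} (s**2 + 3*s) sin(pi*s/2) ds = (-16/pi**3 + 20/pi) - (16/pi**3) = -32/pi**3 + 20/pi.
Hence b_1 = -32/pi**3 + 20/pi.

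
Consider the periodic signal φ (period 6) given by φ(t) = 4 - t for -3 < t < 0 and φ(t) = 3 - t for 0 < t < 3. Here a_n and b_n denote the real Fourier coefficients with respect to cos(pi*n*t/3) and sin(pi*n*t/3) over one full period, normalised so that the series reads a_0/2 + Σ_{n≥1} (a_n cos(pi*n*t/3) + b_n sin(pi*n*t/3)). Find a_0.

7

a_0 = 1/3 ∫_{-3}^{3} φ(t) dt = 1/3 · (21) = 7.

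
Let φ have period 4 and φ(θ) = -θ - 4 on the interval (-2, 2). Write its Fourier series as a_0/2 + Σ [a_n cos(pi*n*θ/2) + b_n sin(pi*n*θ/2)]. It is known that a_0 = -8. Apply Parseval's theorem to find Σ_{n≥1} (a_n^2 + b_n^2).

8/3

Parseval: a_0^2/2 + Σ_{n≥1} (a_n^2+b_n^2) = 1/2 ∫_{-2}^{2} φ(θ)^2 dθ = 104/3.
Subtract a_0^2/2 = 32: Σ (a_n^2+b_n^2) = 8/3.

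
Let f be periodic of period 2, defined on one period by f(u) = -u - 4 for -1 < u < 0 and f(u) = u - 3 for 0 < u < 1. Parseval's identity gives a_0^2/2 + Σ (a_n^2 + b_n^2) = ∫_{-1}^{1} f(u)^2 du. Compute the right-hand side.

∫_{-1}^{1} f(u)^2 du = 56/3.

56/3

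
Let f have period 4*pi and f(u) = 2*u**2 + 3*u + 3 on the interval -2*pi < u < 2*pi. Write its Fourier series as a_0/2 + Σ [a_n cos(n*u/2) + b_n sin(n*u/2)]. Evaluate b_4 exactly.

-3

b_4 = (1/(2*pi)) ∫_{-2*pi}^{2*pi} f(u) sin(2*u) du.
Integrating by parts twice (tabular method), an antiderivative of (2*u**2 + 3*u + 3) sin(2*u) is -u**2*cos(2*u) + u*sin(2*u) - 3*u*cos(2*u)/2 + 3*sin(2*u)/4 - cos(2*u); evaluating from -2*pi to 2*pi: ∫_{-2*pi}^{2*pi} (2*u**2 + 3*u + 3) sin(2*u) du = (-4*pi**2 - 3*pi - 1) - (-4*pi**2 - 1 + 3*pi) = -6*pi.
Hence b_4 = (1/(2*pi))·(-6*pi) = -3.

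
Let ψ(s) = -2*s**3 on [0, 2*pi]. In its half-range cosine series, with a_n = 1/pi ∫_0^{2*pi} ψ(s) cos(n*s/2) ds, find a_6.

-8*pi/3

a_6 = 1/pi ∫_0^{2*pi} (-2*s**3) cos(3*s) ds.
Integrating by parts three times (tabular method), an antiderivative of (-2*s**3) cos(3*s) is -2*s**3*sin(3*s)/3 - 2*s**2*cos(3*s)/3 + 4*s*sin(3*s)/9 + 4*cos(3*s)/27; evaluating from 0 to 2*pi: ∫_{0}^{2*pi} (-2*s**3) cos(3*s) ds = (4/27 - 8*pi**2/3) - (4/27) = -8*pi**2/3.
Hence a_6 = (1/pi)·(-8*pi**2/3) = -8*pi/3.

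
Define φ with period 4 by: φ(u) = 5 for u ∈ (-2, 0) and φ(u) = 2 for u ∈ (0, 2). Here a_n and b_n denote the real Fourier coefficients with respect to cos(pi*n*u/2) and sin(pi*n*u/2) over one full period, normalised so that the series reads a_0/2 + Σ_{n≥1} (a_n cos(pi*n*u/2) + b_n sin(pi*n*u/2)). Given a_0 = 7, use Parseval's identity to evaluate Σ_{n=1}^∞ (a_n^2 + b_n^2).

9/2

Parseval: a_0^2/2 + Σ_{n≥1} (a_n^2+b_n^2) = 1/2 ∫_{-2}^{2} φ(u)^2 du = 29.
Subtract a_0^2/2 = 49/2: Σ (a_n^2+b_n^2) = 9/2.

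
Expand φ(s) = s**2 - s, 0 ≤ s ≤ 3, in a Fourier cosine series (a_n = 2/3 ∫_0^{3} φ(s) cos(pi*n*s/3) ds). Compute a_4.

a_4 = 2/3 ∫_0^{3} (s**2 - s) cos(4*pi*s/3) ds.
Integrating by parts twice (tabular method), an antiderivative of (s**2 - s) cos(4*pi*s/3) is 3*s**2*sin(4*pi*s/3)/(4*pi) - 3*s*sin(4*pi*s/3)/(4*pi) + 9*s*cos(4*pi*s/3)/(8*pi**2) - 27*sin(4*pi*s/3)/(32*pi**3) - 9*cos(4*pi*s/3)/(16*pi**2); evaluating from 0 to 3: ∫_{0}^{3} (s**2 - s) cos(4*pi*s/3) ds = (45/(16*pi**2)) - (-9/(16*pi**2)) = 27/(8*pi**2).
Hence a_4 = (2/3)·(27/(8*pi**2)) = 9/(4*pi**2).

9/(4*pi**2)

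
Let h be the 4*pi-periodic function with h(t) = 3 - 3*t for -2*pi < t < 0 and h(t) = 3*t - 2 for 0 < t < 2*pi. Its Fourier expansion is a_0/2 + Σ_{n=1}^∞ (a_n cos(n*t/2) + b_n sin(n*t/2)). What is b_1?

-10/pi

b_1 = (1/(2*pi)) ∫_{-2*pi}^{2*pi} h(t) sin(t/2) dt.
Split the integral at the breakpoints.
Integrating by parts (boundary term plus one more integral), an antiderivative of (3 - 3*t) sin(t/2) is 6*t*cos(t/2) - 12*sin(t/2) - 6*cos(t/2); evaluating from -2*pi to 0: ∫_{-2*pi}^{0} (3 - 3*t) sin(t/2) dt = (-6) - (6 + 12*pi) = -12*pi - 12.
Integrating by parts (boundary term plus one more integral), an antiderivative of (3*t - 2) sin(t/2) is -6*t*cos(t/2) + 12*sin(t/2) + 4*cos(t/2); evaluating from 0 to 2*pi: ∫_{0}^{2*pi} (3*t - 2) sin(t/2) dt = (-4 + 12*pi) - (4) = -8 + 12*pi.
Summing the pieces and multiplying by (1/(2*pi)) gives b_1 = -10/pi.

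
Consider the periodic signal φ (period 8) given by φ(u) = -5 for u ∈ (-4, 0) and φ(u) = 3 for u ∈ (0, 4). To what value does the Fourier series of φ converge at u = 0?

-1

At u = 0 the one-sided limits are φ(0^-) = -5 and φ(0^+) = 3.
By Dirichlet's theorem the series converges to their average, [(-5) + (3)]/2 = -1.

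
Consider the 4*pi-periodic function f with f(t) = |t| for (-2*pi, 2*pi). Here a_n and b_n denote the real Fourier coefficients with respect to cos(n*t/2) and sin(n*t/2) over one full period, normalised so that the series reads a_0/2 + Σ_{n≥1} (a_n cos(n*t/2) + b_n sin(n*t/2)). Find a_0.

2*pi

a_0 = (1/(2*pi)) ∫_{-2*pi}^{2*pi} f(t) dt = (1/(2*pi)) · (4*pi**2) = 2*pi.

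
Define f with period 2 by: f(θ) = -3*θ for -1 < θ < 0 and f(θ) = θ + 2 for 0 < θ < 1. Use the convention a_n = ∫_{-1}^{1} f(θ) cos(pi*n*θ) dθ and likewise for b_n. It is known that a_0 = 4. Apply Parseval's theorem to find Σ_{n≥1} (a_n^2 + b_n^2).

4/3

Parseval: a_0^2/2 + Σ_{n≥1} (a_n^2+b_n^2) = ∫_{-1}^{1} f(θ)^2 dθ = 28/3.
Subtract a_0^2/2 = 8: Σ (a_n^2+b_n^2) = 4/3.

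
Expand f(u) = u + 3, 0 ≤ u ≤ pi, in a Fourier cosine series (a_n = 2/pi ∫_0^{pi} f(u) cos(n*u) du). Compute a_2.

a_2 = 2/pi ∫_0^{pi} (u + 3) cos(2*u) du.
Integrating by parts (boundary term plus one more integral), an antiderivative of (u + 3) cos(2*u) is u*sin(2*u)/2 + 3*sin(2*u)/2 + cos(2*u)/4; evaluating from 0 to pi: ∫_{0}^{pi} (u + 3) cos(2*u) du = (1/4) - (1/4) = 0.
Hence a_2 = (2/pi)·(0) = 0.

0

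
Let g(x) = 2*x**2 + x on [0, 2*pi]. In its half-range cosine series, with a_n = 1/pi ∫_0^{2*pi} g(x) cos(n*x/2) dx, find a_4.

a_4 = 1/pi ∫_0^{2*pi} (2*x**2 + x) cos(2*x) dx.
Integrating by parts twice (tabular method), an antiderivative of (2*x**2 + x) cos(2*x) is x**2*sin(2*x) + x*sin(2*x)/2 + x*cos(2*x) - sin(2*x)/2 + cos(2*x)/4; evaluating from 0 to 2*pi: ∫_{0}^{2*pi} (2*x**2 + x) cos(2*x) dx = (1/4 + 2*pi) - (1/4) = 2*pi.
Hence a_4 = (1/pi)·(2*pi) = 2.

2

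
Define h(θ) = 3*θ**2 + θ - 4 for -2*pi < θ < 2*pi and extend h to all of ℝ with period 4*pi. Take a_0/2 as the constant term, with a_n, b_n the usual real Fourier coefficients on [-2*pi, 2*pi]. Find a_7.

a_7 = (1/(2*pi)) ∫_{-2*pi}^{2*pi} h(θ) cos(7*θ/2) dθ.
Integrating by parts twice (tabular method), an antiderivative of (3*θ**2 + θ - 4) cos(7*θ/2) is 6*θ**2*sin(7*θ/2)/7 + 2*θ*sin(7*θ/2)/7 + 24*θ*cos(7*θ/2)/49 - 440*sin(7*θ/2)/343 + 4*cos(7*θ/2)/49; evaluating from -2*pi to 2*pi: ∫_{-2*pi}^{2*pi} (3*θ**2 + θ - 4) cos(7*θ/2) dθ = (-48*pi/49 - 4/49) - (-4/49 + 48*pi/49) = -96*pi/49.
Hence a_7 = (1/(2*pi))·(-96*pi/49) = -48/49.

-48/49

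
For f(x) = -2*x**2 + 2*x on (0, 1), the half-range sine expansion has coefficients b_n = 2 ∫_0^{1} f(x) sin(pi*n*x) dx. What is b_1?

b_1 = 2 ∫_0^{1} (-2*x**2 + 2*x) sin(pi*x) dx.
Integrating by parts twice (tabular method), an antiderivative of (-2*x**2 + 2*x) sin(pi*x) is 2*x**2*cos(pi*x)/pi - 4*x*sin(pi*x)/pi**2 - 2*x*cos(pi*x)/pi + 2*sin(pi*x)/pi**2 - 4*cos(pi*x)/pi**3; evaluating from 0 to 1: ∫_{0}^{1} (-2*x**2 + 2*x) sin(pi*x) dx = (4/pi**3) - (-4/pi**3) = 8/pi**3.
Hence b_1 = 2·(8/pi**3) = 16/pi**3.

16/pi**3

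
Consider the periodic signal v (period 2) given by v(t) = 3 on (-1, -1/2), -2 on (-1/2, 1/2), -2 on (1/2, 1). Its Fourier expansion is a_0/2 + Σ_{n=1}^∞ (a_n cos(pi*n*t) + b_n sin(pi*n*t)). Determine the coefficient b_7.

b_7 = ∫_{-1}^{1} v(t) sin(7*pi*t) dt.
Split the integral at the breakpoints.
Directly, an antiderivative of (3) sin(7*pi*t) is -3*cos(7*pi*t)/(7*pi); evaluating from -1 to -1/2: ∫_{-1}^{-1/2} (3) sin(7*pi*t) dt = (0) - (3/(7*pi)) = -3/(7*pi).
Directly, an antiderivative of (-2) sin(7*pi*t) is 2*cos(7*pi*t)/(7*pi); evaluating from -1/2 to 1/2: ∫_{-1/2}^{1/2} (-2) sin(7*pi*t) dt = (0) - (0) = 0.
Directly, an antiderivative of (-2) sin(7*pi*t) is 2*cos(7*pi*t)/(7*pi); evaluating from 1/2 to 1: ∫_{1/2}^{1} (-2) sin(7*pi*t) dt = (-2/(7*pi)) - (0) = -2/(7*pi).
Summing the pieces gives b_7 = -5/(7*pi).

-5/(7*pi)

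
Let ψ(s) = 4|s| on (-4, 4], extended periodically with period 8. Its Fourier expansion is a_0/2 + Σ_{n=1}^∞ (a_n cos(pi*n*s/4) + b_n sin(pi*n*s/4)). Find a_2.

0

a_2 = 1/4 ∫_{-4}^{4} ψ(s) cos(pi*s/2) ds.
ψ is even and cos(pi*s/2) is even, so the integrand is even and a_2 = 1/2 ∫_0^{4} ψ(s) cos(pi*s/2) ds.
Integrating by parts (boundary term plus one more integral), an antiderivative of (4*s) cos(pi*s/2) is 8*s*sin(pi*s/2)/pi + 16*cos(pi*s/2)/pi**2; evaluating from 0 to 4: ∫_{0}^{4} (4*s) cos(pi*s/2) ds = (16/pi**2) - (16/pi**2) = 0.
Hence a_2 = (1/2)·(0) = 0.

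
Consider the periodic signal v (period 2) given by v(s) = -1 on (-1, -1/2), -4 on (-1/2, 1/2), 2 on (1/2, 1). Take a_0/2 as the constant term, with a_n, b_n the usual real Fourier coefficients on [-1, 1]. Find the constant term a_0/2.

-7/4

a_0 = ∫_{-1}^{1} v(s) ds = -7/2.
So the constant term a_0/2 = -7/4.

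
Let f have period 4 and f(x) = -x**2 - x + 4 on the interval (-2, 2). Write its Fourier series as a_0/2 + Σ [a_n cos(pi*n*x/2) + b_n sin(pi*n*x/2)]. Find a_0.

a_0 = 1/2 ∫_{-2}^{2} f(x) dx = 1/2 · (32/3) = 16/3.

16/3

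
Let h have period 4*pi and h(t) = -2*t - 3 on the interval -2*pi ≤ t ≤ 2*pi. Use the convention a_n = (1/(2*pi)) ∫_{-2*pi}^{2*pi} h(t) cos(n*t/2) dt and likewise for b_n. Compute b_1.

b_1 = (1/(2*pi)) ∫_{-2*pi}^{2*pi} h(t) sin(t/2) dt.
Integrating by parts (boundary term plus one more integral), an antiderivative of (-2*t - 3) sin(t/2) is 4*t*cos(t/2) - 8*sin(t/2) + 6*cos(t/2); evaluating from -2*pi to 2*pi: ∫_{-2*pi}^{2*pi} (-2*t - 3) sin(t/2) dt = (-8*pi - 6) - (-6 + 8*pi) = -16*pi.
Hence b_1 = (1/(2*pi))·(-16*pi) = -8.

-8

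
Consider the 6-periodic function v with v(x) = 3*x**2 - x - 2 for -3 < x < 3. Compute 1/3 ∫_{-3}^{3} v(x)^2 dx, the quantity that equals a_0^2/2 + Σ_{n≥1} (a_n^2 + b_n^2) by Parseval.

1168/5

1/3 ∫_{-3}^{3} v(x)^2 dx = 1/3 · (3504/5) = 1168/5.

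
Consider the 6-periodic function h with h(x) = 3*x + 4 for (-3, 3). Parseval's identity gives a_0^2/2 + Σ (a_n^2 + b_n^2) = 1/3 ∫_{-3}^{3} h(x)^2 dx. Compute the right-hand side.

1/3 ∫_{-3}^{3} h(x)^2 dx = 1/3 · (258) = 86.

86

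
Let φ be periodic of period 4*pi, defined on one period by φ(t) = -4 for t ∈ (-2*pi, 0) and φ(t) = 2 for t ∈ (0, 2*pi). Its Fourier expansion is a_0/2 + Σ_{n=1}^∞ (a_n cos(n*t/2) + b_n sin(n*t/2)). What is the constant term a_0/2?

-1

a_0 = (1/(2*pi)) ∫_{-2*pi}^{2*pi} φ(t) dt = (1/(2*pi)) · (-4*pi) = -2.
So the constant term a_0/2 = -1.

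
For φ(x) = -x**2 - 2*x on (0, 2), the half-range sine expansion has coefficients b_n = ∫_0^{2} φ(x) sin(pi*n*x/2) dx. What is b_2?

b_2 = ∫_0^{2} (-x**2 - 2*x) sin(pi*x) dx.
Integrating by parts twice (tabular method), an antiderivative of (-x**2 - 2*x) sin(pi*x) is x**2*cos(pi*x)/pi - 2*x*sin(pi*x)/pi**2 + 2*x*cos(pi*x)/pi - 2*sin(pi*x)/pi**2 - 2*cos(pi*x)/pi**3; evaluating from 0 to 2: ∫_{0}^{2} (-x**2 - 2*x) sin(pi*x) dx = (-2/pi**3 + 8/pi) - (-2/pi**3) = 8/pi.
Hence b_2 = 8/pi.

8/pi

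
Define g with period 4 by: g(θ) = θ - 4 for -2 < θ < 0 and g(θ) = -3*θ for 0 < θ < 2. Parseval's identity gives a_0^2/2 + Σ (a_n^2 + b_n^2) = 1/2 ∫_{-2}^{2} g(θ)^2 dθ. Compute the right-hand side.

1/2 ∫_{-2}^{2} g(θ)^2 dθ = 1/2 · (224/3) = 112/3.

112/3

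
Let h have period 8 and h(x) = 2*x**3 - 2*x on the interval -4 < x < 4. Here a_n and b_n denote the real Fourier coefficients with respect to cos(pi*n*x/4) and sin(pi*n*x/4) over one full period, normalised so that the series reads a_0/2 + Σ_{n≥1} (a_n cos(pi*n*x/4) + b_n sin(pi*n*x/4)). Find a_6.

0

a_6 = 1/4 ∫_{-4}^{4} h(x) cos(3*pi*x/2) dx.
h is odd and cos(3*pi*x/2) is even, so the integrand is odd over a symmetric interval and the integral vanishes.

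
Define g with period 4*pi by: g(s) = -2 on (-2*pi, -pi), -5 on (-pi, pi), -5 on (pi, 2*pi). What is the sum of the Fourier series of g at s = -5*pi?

-7/2

s = -5*pi differs from s = -pi by -1 full period(s), and the series is 4*pi-periodic.
At s = -pi the one-sided limits are g(-pi^-) = -2 and g(-pi^+) = -5.
By Dirichlet's theorem the series converges to their average, [(-2) + (-5)]/2 = -7/2.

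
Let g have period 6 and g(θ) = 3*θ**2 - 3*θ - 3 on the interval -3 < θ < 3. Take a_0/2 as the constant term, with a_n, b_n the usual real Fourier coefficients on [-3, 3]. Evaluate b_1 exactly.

-18/pi

b_1 = 1/3 ∫_{-3}^{3} g(θ) sin(pi*θ/3) dθ.
Integrating by parts twice (tabular method), an antiderivative of (3*θ**2 - 3*θ - 3) sin(pi*θ/3) is -9*θ**2*cos(pi*θ/3)/pi + 54*θ*sin(pi*θ/3)/pi**2 + 9*θ*cos(pi*θ/3)/pi - 27*sin(pi*θ/3)/pi**2 + 9*cos(pi*θ/3)/pi + 162*cos(pi*θ/3)/pi**3; evaluating from -3 to 3: ∫_{-3}^{3} (3*θ**2 - 3*θ - 3) sin(pi*θ/3) dθ = (-162/pi**3 + 45/pi) - (-162/pi**3 + 99/pi) = -54/pi.
Hence b_1 = (1/3)·(-54/pi) = -18/pi.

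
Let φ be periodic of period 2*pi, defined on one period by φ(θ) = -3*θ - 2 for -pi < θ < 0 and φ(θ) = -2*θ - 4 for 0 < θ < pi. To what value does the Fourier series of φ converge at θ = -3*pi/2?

θ = -3*pi/2 differs from θ = pi/2 by -1 full period(s), and the series is 2*pi-periodic.
φ is continuous at θ = pi/2 with value -4 - pi, so the series converges to -4 - pi there.

-4 - pi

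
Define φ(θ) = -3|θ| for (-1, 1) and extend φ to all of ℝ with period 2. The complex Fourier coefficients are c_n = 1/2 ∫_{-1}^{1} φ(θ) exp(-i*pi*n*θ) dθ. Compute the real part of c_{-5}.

Since φ is real-valued, Re(c_{-5}) = 1/2 ∫_{-1}^{1} φ(θ) cos(-5*pi*θ) dθ = a_{5}/2.
φ is even and cos(-5*pi*θ) is even, so the integrand is even: ∫_{-1}^{1} φ(θ) cos(-5*pi*θ) dθ = 2∫_0^{1} φ(θ) cos(-5*pi*θ) dθ.
Integrating by parts (boundary term plus one more integral), an antiderivative of (-3*θ) cos(-5*pi*θ) is -3*θ*sin(5*pi*θ)/(5*pi) - 3*cos(5*pi*θ)/(25*pi**2); evaluating from 0 to 1: ∫_{0}^{1} (-3*θ) cos(-5*pi*θ) dθ = (3/(25*pi**2)) - (-3/(25*pi**2)) = 6/(25*pi**2).
So ∫_{-1}^{1} φ(θ) cos(-5*pi*θ) dθ = 12/(25*pi**2).
Hence Re(c_{-5}) = (1/2)·(12/(25*pi**2)) = 6/(25*pi**2).

6/(25*pi**2)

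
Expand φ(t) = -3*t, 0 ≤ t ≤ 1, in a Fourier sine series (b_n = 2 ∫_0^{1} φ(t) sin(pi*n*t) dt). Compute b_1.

b_1 = 2 ∫_0^{1} (-3*t) sin(pi*t) dt.
Integrating by parts (boundary term plus one more integral), an antiderivative of (-3*t) sin(pi*t) is 3*t*cos(pi*t)/pi - 3*sin(pi*t)/pi**2; evaluating from 0 to 1: ∫_{0}^{1} (-3*t) sin(pi*t) dt = (-3/pi) - (0) = -3/pi.
Hence b_1 = 2·(-3/pi) = -6/pi.

-6/pi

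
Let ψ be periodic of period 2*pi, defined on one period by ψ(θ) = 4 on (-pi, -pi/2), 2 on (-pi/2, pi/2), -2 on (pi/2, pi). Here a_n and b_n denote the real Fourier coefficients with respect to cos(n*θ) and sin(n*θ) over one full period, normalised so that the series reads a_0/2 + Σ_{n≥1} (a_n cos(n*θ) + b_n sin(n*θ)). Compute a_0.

a_0 = 1/pi ∫_{-pi}^{pi} ψ(θ) dθ = 1/pi · (3*pi) = 3.

3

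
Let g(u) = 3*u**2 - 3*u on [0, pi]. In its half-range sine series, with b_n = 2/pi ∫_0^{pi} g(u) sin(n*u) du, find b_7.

b_7 = 2/pi ∫_0^{pi} (3*u**2 - 3*u) sin(7*u) du.
Integrating by parts twice (tabular method), an antiderivative of (3*u**2 - 3*u) sin(7*u) is -3*u**2*cos(7*u)/7 + 6*u*sin(7*u)/49 + 3*u*cos(7*u)/7 - 3*sin(7*u)/49 + 6*cos(7*u)/343; evaluating from 0 to pi: ∫_{0}^{pi} (3*u**2 - 3*u) sin(7*u) du = (-3*pi/7 - 6/343 + 3*pi**2/7) - (6/343) = -3*pi/7 - 12/343 + 3*pi**2/7.
Hence b_7 = (2/pi)·(-3*pi/7 - 12/343 + 3*pi**2/7) = 6*(-49*pi - 4 + 49*pi**2)/(343*pi).

6*(-49*pi - 4 + 49*pi**2)/(343*pi)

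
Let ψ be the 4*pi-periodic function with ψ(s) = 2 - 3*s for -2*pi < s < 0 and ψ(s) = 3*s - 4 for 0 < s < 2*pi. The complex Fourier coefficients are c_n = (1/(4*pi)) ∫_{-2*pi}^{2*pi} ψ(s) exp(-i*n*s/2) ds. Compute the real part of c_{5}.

-12/(25*pi)

Since ψ is real-valued, Re(c_{5}) = (1/(4*pi)) ∫_{-2*pi}^{2*pi} ψ(s) cos(5*s/2) ds = a_{5}/2.
Split the integral at the breakpoints.
Integrating by parts (boundary term plus one more integral), an antiderivative of (2 - 3*s) cos(5*s/2) is -6*s*sin(5*s/2)/5 + 4*sin(5*s/2)/5 - 12*cos(5*s/2)/25; evaluating from -2*pi to 0: ∫_{-2*pi}^{0} (2 - 3*s) cos(5*s/2) ds = (-12/25) - (12/25) = -24/25.
Integrating by parts (boundary term plus one more integral), an antiderivative of (3*s - 4) cos(5*s/2) is 6*s*sin(5*s/2)/5 - 8*sin(5*s/2)/5 + 12*cos(5*s/2)/25; evaluating from 0 to 2*pi: ∫_{0}^{2*pi} (3*s - 4) cos(5*s/2) ds = (-12/25) - (12/25) = -24/25.
So ∫_{-2*pi}^{2*pi} ψ(s) cos(5*s/2) ds = -48/25.
Hence Re(c_{5}) = (1/(4*pi))·(-48/25) = -12/(25*pi).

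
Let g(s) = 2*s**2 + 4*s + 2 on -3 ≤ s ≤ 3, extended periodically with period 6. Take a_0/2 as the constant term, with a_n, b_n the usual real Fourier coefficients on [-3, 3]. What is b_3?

8/pi

b_3 = 1/3 ∫_{-3}^{3} g(s) sin(pi*s) ds.
Integrating by parts twice (tabular method), an antiderivative of (2*s**2 + 4*s + 2) sin(pi*s) is -2*s**2*cos(pi*s)/pi + 4*s*sin(pi*s)/pi**2 - 4*s*cos(pi*s)/pi + 4*sin(pi*s)/pi**2 - 2*cos(pi*s)/pi + 4*cos(pi*s)/pi**3; evaluating from -3 to 3: ∫_{-3}^{3} (2*s**2 + 4*s + 2) sin(pi*s) ds = (-4/pi**3 + 32/pi) - (-4/pi**3 + 8/pi) = 24/pi.
Hence b_3 = (1/3)·(24/pi) = 8/pi.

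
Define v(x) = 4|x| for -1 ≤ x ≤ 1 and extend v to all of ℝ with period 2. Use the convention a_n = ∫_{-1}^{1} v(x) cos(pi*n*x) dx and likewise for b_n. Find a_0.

a_0 = ∫_{-1}^{1} v(x) dx = 4.

4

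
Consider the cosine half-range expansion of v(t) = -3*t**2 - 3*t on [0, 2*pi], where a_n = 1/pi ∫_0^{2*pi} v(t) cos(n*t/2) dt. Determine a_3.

a_3 = 1/pi ∫_0^{2*pi} (-3*t**2 - 3*t) cos(3*t/2) dt.
Integrating by parts twice (tabular method), an antiderivative of (-3*t**2 - 3*t) cos(3*t/2) is -2*t**2*sin(3*t/2) - 2*t*sin(3*t/2) - 8*t*cos(3*t/2)/3 + 16*sin(3*t/2)/9 - 4*cos(3*t/2)/3; evaluating from 0 to 2*pi: ∫_{0}^{2*pi} (-3*t**2 - 3*t) cos(3*t/2) dt = (4/3 + 16*pi/3) - (-4/3) = 8/3 + 16*pi/3.
Hence a_3 = (1/pi)·(8/3 + 16*pi/3) = 8*(1 + 2*pi)/(3*pi).

8*(1 + 2*pi)/(3*pi)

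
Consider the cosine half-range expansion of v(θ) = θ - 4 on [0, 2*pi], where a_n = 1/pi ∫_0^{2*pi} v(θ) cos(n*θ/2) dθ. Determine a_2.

a_2 = 1/pi ∫_0^{2*pi} (θ - 4) cos(θ) dθ.
Integrating by parts (boundary term plus one more integral), an antiderivative of (θ - 4) cos(θ) is θ*sin(θ) - 4*sin(θ) + cos(θ); evaluating from 0 to 2*pi: ∫_{0}^{2*pi} (θ - 4) cos(θ) dθ = (1) - (1) = 0.
Hence a_2 = (1/pi)·(0) = 0.

0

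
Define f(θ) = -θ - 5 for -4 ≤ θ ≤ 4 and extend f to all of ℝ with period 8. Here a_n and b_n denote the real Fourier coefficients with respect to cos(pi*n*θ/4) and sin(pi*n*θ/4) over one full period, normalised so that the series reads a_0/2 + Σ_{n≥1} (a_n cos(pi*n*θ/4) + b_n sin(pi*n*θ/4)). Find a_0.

a_0 = 1/4 ∫_{-4}^{4} f(θ) dθ = 1/4 · (-40) = -10.

-10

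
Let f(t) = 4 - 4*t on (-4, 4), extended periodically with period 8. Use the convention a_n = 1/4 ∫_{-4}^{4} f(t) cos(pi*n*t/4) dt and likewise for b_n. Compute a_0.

8

a_0 = 1/4 ∫_{-4}^{4} f(t) dt = 1/4 · (32) = 8.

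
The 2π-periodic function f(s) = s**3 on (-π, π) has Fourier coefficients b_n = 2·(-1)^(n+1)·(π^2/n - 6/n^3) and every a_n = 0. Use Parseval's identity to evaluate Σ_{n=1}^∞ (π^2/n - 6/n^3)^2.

pi**6/14

Parseval: Σ b_n^2 = (1/π) ∫_{-π}^{π} f(s)^2 ds = 2*pi**6/7.
b_n^2 = 4·(π^2/n - 6/n^3)^2, so the sum equals (2*pi**6/7)/4 = pi**6/14.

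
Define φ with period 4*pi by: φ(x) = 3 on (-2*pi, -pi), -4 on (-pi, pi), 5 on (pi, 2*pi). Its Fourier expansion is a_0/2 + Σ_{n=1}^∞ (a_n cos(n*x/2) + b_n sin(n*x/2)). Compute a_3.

16/(3*pi)

a_3 = (1/(2*pi)) ∫_{-2*pi}^{2*pi} φ(x) cos(3*x/2) dx.
Split the integral at the breakpoints.
Directly, an antiderivative of (3) cos(3*x/2) is 2*sin(3*x/2); evaluating from -2*pi to -pi: ∫_{-2*pi}^{-pi} (3) cos(3*x/2) dx = (2) - (0) = 2.
Directly, an antiderivative of (-4) cos(3*x/2) is -8*sin(3*x/2)/3; evaluating from -pi to pi: ∫_{-pi}^{pi} (-4) cos(3*x/2) dx = (8/3) - (-8/3) = 16/3.
Directly, an antiderivative of (5) cos(3*x/2) is 10*sin(3*x/2)/3; evaluating from pi to 2*pi: ∫_{pi}^{2*pi} (5) cos(3*x/2) dx = (0) - (-10/3) = 10/3.
Summing the pieces and multiplying by (1/(2*pi)) gives a_3 = 16/(3*pi).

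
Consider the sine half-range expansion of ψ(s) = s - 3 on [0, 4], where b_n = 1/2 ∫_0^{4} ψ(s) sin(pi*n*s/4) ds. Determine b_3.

-4/(3*pi)

b_3 = 1/2 ∫_0^{4} (s - 3) sin(3*pi*s/4) ds.
Integrating by parts (boundary term plus one more integral), an antiderivative of (s - 3) sin(3*pi*s/4) is -4*s*cos(3*pi*s/4)/(3*pi) + 16*sin(3*pi*s/4)/(9*pi**2) + 4*cos(3*pi*s/4)/pi; evaluating from 0 to 4: ∫_{0}^{4} (s - 3) sin(3*pi*s/4) ds = (4/(3*pi)) - (4/pi) = -8/(3*pi).
Hence b_3 = (1/2)·(-8/(3*pi)) = -4/(3*pi).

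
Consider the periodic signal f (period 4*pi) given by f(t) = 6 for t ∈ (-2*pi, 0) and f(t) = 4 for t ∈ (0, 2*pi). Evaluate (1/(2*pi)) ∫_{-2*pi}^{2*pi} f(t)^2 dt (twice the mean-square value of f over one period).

(1/(2*pi)) ∫_{-2*pi}^{2*pi} f(t)^2 dt = (1/(2*pi)) · (104*pi) = 52.

52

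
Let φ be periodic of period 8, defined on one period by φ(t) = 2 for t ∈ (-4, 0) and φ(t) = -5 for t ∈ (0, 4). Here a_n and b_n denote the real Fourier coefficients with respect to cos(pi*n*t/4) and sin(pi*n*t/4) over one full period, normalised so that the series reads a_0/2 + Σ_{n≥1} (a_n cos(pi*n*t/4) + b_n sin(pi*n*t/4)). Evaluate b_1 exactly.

b_1 = 1/4 ∫_{-4}^{4} φ(t) sin(pi*t/4) dt.
Split the integral at the breakpoints.
Directly, an antiderivative of (2) sin(pi*t/4) is -8*cos(pi*t/4)/pi; evaluating from -4 to 0: ∫_{-4}^{0} (2) sin(pi*t/4) dt = (-8/pi) - (8/pi) = -16/pi.
Directly, an antiderivative of (-5) sin(pi*t/4) is 20*cos(pi*t/4)/pi; evaluating from 0 to 4: ∫_{0}^{4} (-5) sin(pi*t/4) dt = (-20/pi) - (20/pi) = -40/pi.
Summing the pieces and multiplying by (1/4) gives b_1 = -14/pi.

-14/pi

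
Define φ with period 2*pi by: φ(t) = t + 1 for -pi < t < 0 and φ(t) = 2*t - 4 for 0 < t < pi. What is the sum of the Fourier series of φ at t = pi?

At t = pi the one-sided limits are φ(pi^-) = -4 + 2*pi and φ(pi^+) = 1 - pi.
By Dirichlet's theorem the series converges to their average, [(-4 + 2*pi) + (1 - pi)]/2 = -3/2 + pi/2.

-3/2 + pi/2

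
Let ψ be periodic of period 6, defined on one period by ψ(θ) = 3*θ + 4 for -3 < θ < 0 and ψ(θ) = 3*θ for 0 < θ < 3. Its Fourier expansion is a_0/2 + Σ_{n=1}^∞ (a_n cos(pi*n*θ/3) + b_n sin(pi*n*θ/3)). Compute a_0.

a_0 = 1/3 ∫_{-3}^{3} ψ(θ) dθ = 1/3 · (12) = 4.

4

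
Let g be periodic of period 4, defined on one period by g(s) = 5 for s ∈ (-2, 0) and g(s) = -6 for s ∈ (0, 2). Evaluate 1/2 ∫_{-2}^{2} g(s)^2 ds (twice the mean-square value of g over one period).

61

1/2 ∫_{-2}^{2} g(s)^2 ds = 1/2 · (122) = 61.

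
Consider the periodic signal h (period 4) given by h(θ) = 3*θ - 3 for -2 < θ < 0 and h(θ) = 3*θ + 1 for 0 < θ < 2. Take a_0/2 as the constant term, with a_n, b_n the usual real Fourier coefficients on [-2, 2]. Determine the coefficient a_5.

a_5 = 1/2 ∫_{-2}^{2} h(θ) cos(5*pi*θ/2) dθ.
Split the integral at the breakpoints.
Integrating by parts (boundary term plus one more integral), an antiderivative of (3*θ - 3) cos(5*pi*θ/2) is 6*θ*sin(5*pi*θ/2)/(5*pi) - 6*sin(5*pi*θ/2)/(5*pi) + 12*cos(5*pi*θ/2)/(25*pi**2); evaluating from -2 to 0: ∫_{-2}^{0} (3*θ - 3) cos(5*pi*θ/2) dθ = (12/(25*pi**2)) - (-12/(25*pi**2)) = 24/(25*pi**2).
Integrating by parts (boundary term plus one more integral), an antiderivative of (3*θ + 1) cos(5*pi*θ/2) is 6*θ*sin(5*pi*θ/2)/(5*pi) + 2*sin(5*pi*θ/2)/(5*pi) + 12*cos(5*pi*θ/2)/(25*pi**2); evaluating from 0 to 2: ∫_{0}^{2} (3*θ + 1) cos(5*pi*θ/2) dθ = (-12/(25*pi**2)) - (12/(25*pi**2)) = -24/(25*pi**2).
Summing the pieces and multiplying by (1/2) gives a_5 = 0.

0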